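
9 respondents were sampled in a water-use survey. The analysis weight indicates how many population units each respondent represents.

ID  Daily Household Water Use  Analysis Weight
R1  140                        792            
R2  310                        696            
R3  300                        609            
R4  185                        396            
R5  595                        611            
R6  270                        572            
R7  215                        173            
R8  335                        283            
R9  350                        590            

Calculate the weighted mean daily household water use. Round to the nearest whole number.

Weighted sum = 140×792 + 310×696 + 300×609 + 185×396 + 595×611 + 270×572 + 215×173 + 335×283 + 350×590
  = 1439085
Sum of weights = 792 + 696 + 609 + 396 + 611 + 572 + 173 + 283 + 590 = 4722
Weighted mean = 1439085 / 4722 = 304.76175

305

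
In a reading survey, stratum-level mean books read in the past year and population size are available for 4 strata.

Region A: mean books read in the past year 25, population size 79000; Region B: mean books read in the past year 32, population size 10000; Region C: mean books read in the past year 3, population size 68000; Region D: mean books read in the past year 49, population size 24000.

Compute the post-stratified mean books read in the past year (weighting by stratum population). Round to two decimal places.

20.30

Σ Nₕ·x̄ₕ = 25×79000 + 32×10000 + 3×68000 + 49×24000
  = 1975000 + 320000 + 204000 + 1176000 = 3675000
Σ Nₕ = 79000 + 10000 + 68000 + 24000 = 181000
Overall mean = 3675000 / 181000 = 20.303867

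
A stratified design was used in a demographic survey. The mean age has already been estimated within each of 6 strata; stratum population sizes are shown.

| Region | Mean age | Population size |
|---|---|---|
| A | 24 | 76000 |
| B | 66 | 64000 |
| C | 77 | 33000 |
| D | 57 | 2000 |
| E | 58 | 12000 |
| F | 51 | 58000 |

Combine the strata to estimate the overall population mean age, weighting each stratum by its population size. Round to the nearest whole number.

50

Σ Nₕ·x̄ₕ = 24×76000 + 66×64000 + 77×33000 + 57×2000 + 58×12000 + 51×58000
  = 1824000 + 4224000 + 2541000 + 114000 + 696000 + 2958000 = 12357000
Σ Nₕ = 245000
Overall mean = 12357000 / 245000 = 50.436735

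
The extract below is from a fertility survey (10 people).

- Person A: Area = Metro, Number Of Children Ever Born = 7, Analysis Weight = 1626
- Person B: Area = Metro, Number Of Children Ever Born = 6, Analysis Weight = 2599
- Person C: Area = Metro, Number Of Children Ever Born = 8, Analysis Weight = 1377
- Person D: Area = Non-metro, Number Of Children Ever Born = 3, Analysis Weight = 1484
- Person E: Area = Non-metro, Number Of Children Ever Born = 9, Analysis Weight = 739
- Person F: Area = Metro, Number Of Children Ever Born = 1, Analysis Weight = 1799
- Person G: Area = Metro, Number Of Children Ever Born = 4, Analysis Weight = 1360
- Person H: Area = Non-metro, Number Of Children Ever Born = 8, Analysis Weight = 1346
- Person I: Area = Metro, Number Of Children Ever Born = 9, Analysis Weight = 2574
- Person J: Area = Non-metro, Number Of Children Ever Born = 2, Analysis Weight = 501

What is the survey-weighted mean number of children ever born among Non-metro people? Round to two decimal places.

5.62

Non-metro rows: D, E, H, J
Weighted sum = 3×1484 + 9×739 + 8×1346 + 2×501
  = 4452 + 6651 + 10768 + 1002 = 22873
Sum of weights = 1484 + 739 + 1346 + 501 = 4070
Weighted mean = 22873 / 4070 = 5.6199017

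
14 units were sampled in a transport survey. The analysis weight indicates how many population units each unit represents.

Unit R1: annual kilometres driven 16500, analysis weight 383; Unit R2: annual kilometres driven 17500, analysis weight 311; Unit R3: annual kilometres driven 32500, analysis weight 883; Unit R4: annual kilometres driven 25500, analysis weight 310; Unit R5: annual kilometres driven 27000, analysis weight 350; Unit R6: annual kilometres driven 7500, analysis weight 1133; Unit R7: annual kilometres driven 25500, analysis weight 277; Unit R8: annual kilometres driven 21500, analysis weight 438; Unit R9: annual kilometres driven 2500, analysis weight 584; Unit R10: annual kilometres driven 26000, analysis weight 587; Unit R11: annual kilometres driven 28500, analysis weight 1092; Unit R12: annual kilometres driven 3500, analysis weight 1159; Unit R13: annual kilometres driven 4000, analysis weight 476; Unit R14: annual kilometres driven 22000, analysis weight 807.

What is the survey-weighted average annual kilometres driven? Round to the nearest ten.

17560

Weighted sum = 154351000
Sum of weights = 8790
Weighted mean = 154351000 / 8790 = 17559.841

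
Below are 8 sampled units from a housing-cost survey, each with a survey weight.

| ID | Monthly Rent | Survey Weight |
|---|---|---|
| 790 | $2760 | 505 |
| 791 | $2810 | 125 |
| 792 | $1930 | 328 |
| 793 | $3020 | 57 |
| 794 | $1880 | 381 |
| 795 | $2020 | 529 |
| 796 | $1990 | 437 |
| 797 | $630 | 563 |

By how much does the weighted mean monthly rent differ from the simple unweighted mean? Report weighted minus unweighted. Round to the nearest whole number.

-229

Unweighted sum = 2760 + 2810 + 1930 + 3020 + 1880 + 2020 + 1990 + 630 = 17040
Unweighted mean = 17040 / 8 = 2130
Weighted sum = 2760×505 + 2810×125 + 1930×328 + 3020×57 + 1880×381 + 2020×529 + 1990×437 + 630×563
  = 5559410
Sum of weights = 2925
Weighted mean = 5559410 / 2925 = 1900.653
Difference (weighted minus unweighted) = -229.34701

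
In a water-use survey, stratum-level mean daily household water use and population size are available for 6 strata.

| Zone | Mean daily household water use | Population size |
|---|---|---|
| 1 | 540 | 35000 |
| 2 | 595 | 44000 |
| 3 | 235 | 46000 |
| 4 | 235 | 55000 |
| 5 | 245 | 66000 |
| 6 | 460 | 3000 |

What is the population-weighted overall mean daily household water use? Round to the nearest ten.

Σ Nₕ·x̄ₕ = 86365000
Σ Nₕ = 35000 + 44000 + 46000 + 55000 + 66000 + 3000 = 249000
Overall mean = 86365000 / 249000 = 346.84739

350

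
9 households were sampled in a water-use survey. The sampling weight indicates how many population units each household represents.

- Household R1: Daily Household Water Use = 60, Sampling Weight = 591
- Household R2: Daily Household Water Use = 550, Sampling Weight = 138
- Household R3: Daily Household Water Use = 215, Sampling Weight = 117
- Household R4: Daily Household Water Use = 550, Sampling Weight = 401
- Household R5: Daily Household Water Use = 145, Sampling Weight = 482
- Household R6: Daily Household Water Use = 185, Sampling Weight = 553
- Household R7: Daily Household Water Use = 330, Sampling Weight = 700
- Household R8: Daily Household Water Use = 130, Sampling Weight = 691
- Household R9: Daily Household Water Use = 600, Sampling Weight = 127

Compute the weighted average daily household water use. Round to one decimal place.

243.8

Weighted sum = 60×591 + 550×138 + 215×117 + 550×401 + 145×482 + 185×553 + 330×700 + 130×691 + 600×127
  = 35460 + 75900 + 25155 + 220550 + 69890 + 102305 + 231000 + 89830 + 76200 = 926290
Sum of weights = 591 + 138 + 117 + 401 + 482 + 553 + 700 + 691 + 127 = 3800
Weighted mean = 926290 / 3800 = 243.76053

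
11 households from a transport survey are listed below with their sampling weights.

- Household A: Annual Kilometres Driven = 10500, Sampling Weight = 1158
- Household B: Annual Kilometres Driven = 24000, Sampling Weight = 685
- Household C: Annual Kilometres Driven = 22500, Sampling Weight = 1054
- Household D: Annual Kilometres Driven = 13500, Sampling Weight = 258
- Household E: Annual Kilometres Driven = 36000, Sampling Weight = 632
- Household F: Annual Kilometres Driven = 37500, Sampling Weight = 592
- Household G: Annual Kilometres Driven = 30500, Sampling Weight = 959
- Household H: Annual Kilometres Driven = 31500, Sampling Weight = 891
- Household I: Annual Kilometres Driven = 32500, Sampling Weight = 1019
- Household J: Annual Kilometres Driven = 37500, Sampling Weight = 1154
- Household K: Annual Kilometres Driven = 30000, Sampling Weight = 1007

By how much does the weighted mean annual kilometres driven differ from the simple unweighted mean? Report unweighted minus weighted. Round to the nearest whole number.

Unweighted sum = 10500 + 24000 + 22500 + 13500 + 36000 + 37500 + 30500 + 31500 + 32500 + 37500 + 30000 = 306000
Unweighted mean = 306000 / 11 = 27818.182
Weighted sum = 10500×1158 + 24000×685 + 22500×1054 + 13500×258 + 36000×632 + 37500×592 + 30500×959 + 31500×891 + 32500×1019 + 37500×1154 + 30000×1007
  = 12159000 + 16440000 + 23715000 + 3483000 + 22752000 + 22200000 + 29249500 + 28066500 + 33117500 + 43275000 + 30210000 = 264667500
Sum of weights = 1158 + 685 + 1054 + 258 + 632 + 592 + 959 + 891 + 1019 + 1154 + 1007 = 9409
Weighted mean = 264667500 / 9409 = 28129.185
Difference (unweighted minus weighted) = -311.003

-311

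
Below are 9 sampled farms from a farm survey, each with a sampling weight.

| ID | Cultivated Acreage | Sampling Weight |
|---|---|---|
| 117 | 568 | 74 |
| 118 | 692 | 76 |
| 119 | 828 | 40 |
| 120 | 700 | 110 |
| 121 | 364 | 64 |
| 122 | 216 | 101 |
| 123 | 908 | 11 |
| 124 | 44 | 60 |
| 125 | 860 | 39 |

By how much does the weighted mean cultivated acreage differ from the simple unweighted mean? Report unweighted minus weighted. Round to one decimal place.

Unweighted sum = 568 + 692 + 828 + 700 + 364 + 216 + 908 + 44 + 860 = 5180
Unweighted mean = 5180 / 9 = 575.55556
Weighted sum = 296024
Sum of weights = 74 + 76 + 40 + 110 + 64 + 101 + 11 + 60 + 39 = 575
Weighted mean = 296024 / 575 = 514.82435
Difference (unweighted minus weighted) = 60.731208

60.7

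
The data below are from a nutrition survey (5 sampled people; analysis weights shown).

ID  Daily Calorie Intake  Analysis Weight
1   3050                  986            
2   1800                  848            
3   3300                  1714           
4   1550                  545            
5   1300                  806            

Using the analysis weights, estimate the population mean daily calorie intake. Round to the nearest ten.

2470

Weighted sum = 3050×986 + 1800×848 + 3300×1714 + 1550×545 + 1300×806
  = 3007300 + 1526400 + 5656200 + 844750 + 1047800 = 12082450
Sum of weights = 4899
Weighted mean = 12082450 / 4899 = 2466.3095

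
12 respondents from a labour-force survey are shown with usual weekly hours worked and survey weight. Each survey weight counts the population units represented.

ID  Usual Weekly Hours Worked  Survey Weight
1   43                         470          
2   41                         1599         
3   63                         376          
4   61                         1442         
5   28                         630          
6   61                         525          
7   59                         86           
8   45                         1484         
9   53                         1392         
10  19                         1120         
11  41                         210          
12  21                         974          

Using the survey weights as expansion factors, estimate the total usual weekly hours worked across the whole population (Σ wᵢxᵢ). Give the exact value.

Weighted total = 443058

443058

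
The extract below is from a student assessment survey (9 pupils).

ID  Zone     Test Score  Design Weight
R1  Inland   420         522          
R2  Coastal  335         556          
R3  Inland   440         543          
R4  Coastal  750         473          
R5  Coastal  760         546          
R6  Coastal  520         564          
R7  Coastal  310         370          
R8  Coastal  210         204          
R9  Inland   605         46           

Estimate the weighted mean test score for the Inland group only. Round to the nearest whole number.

437

Inland rows: R1, R3, R9
Weighted sum = 420×522 + 440×543 + 605×46
  = 219240 + 238920 + 27830 = 485990
Sum of weights = 522 + 543 + 46 = 1111
Weighted mean = 485990 / 1111 = 437.43474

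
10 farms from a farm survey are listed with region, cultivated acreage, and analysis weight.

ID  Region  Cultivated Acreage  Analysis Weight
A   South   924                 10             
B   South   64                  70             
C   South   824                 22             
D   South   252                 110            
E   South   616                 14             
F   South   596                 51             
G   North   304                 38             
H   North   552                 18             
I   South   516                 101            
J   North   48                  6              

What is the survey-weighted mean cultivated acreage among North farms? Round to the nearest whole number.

351

North rows: G, H, J
Weighted sum = 304×38 + 552×18 + 48×6
  = 11552 + 9936 + 288 = 21776
Sum of weights = 62
Weighted mean = 21776 / 62 = 351.22581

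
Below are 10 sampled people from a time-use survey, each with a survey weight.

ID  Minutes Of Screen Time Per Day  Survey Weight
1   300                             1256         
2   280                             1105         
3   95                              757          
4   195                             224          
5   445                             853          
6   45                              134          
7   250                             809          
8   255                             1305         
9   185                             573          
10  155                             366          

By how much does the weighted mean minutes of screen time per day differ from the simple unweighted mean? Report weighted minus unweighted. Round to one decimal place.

Unweighted sum = 300 + 280 + 95 + 195 + 445 + 45 + 250 + 255 + 185 + 155 = 2205
Unweighted mean = 2205 / 10 = 220.5
Weighted sum = 1885170
Sum of weights = 1256 + 1105 + 757 + 224 + 853 + 134 + 809 + 1305 + 573 + 366 = 7382
Weighted mean = 1885170 / 7382 = 255.37388
Difference (weighted minus unweighted) = 34.873882

34.9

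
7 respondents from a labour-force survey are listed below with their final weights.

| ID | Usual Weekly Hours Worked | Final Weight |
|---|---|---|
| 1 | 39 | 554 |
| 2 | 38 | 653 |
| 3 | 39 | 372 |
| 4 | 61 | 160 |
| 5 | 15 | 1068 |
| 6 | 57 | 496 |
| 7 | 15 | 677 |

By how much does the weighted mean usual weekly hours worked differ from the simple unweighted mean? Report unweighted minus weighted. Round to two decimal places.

6.27

Unweighted sum = 39 + 38 + 39 + 61 + 15 + 57 + 15 = 264
Unweighted mean = 264 / 7 = 37.714286
Weighted sum = 39×554 + 38×653 + 39×372 + 61×160 + 15×1068 + 57×496 + 15×677
  = 125135
Sum of weights = 3980
Weighted mean = 125135 / 3980 = 31.440955
Difference (unweighted minus weighted) = 6.2733309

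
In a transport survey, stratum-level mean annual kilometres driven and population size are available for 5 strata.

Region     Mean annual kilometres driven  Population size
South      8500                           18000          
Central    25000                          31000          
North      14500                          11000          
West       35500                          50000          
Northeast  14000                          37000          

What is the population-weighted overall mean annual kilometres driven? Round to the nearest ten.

Σ Nₕ·x̄ₕ = 8500×18000 + 25000×31000 + 14500×11000 + 35500×50000 + 14000×37000
  = 153000000 + 775000000 + 159500000 + 1775000000 + 518000000 = 3380500000
Σ Nₕ = 18000 + 31000 + 11000 + 50000 + 37000 = 147000
Overall mean = 3380500000 / 147000 = 22996.599

23000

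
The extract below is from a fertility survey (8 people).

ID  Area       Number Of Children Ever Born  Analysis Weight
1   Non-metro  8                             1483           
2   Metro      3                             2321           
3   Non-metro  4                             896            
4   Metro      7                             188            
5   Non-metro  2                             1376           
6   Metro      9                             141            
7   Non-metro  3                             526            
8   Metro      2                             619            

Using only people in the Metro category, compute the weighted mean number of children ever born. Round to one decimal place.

Metro rows: 2, 4, 6, 8
Weighted sum = 3×2321 + 7×188 + 9×141 + 2×619
  = 10786
Sum of weights = 2321 + 188 + 141 + 619 = 3269
Weighted mean = 10786 / 3269 = 3.29948

3.3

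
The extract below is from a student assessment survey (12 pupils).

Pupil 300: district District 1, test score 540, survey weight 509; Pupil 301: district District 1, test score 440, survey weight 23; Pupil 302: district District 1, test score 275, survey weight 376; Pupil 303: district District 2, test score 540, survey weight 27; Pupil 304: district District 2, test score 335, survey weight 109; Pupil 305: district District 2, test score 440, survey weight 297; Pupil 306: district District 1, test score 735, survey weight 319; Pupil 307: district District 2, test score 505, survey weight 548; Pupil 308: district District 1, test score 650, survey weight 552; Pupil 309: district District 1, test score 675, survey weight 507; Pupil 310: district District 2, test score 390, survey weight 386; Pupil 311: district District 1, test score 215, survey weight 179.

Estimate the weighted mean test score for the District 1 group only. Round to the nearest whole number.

District 1 rows: 300, 301, 302, 306, 308, 309, 311
Weighted sum = 540×509 + 440×23 + 275×376 + 735×319 + 650×552 + 675×507 + 215×179
  = 1362355
Sum of weights = 2465
Weighted mean = 1362355 / 2465 = 552.67951

553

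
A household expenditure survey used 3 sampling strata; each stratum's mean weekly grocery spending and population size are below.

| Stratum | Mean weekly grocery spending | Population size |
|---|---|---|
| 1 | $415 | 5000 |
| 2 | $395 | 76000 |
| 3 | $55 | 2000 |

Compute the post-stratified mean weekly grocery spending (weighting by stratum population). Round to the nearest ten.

Σ Nₕ·x̄ₕ = 32205000
Σ Nₕ = 83000
Overall mean = 32205000 / 83000 = 388.01205

390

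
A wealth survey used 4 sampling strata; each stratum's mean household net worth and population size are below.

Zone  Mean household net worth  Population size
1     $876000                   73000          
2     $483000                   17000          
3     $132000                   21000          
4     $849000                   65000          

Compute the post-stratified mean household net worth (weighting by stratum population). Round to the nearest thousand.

739000

Σ Nₕ·x̄ₕ = 876000×73000 + 483000×17000 + 132000×21000 + 849000×65000
  = 63948000000 + 8211000000 + 2772000000 + 55185000000 = 130116000000
Σ Nₕ = 73000 + 17000 + 21000 + 65000 = 176000
Overall mean = 130116000000 / 176000 = 739295.45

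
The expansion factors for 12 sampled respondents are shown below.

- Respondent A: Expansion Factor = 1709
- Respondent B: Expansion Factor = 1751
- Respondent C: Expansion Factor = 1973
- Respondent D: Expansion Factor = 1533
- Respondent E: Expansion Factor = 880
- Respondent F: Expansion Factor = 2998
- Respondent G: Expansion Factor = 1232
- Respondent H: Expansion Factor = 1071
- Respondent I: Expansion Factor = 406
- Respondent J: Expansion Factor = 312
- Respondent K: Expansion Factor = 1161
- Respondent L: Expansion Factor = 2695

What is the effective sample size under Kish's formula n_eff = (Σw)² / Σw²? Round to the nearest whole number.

Σ wᵢ = 1709 + 1751 + 1973 + 1533 + 880 + 2998 + 1232 + 1071 + 406 + 312 + 1161 + 2695 = 17721
Σ wᵢ² = 33529895
n_eff = 17721² / 33529895 = 314033841 / 33529895 = 9.3657866

9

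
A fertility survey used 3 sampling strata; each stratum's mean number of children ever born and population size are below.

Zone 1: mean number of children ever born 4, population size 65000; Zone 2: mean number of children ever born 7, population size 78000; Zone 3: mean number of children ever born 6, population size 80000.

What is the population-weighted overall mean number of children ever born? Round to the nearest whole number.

Σ Nₕ·x̄ₕ = 4×65000 + 7×78000 + 6×80000
  = 260000 + 546000 + 480000 = 1286000
Σ Nₕ = 65000 + 78000 + 80000 = 223000
Overall mean = 1286000 / 223000 = 5.7668161

6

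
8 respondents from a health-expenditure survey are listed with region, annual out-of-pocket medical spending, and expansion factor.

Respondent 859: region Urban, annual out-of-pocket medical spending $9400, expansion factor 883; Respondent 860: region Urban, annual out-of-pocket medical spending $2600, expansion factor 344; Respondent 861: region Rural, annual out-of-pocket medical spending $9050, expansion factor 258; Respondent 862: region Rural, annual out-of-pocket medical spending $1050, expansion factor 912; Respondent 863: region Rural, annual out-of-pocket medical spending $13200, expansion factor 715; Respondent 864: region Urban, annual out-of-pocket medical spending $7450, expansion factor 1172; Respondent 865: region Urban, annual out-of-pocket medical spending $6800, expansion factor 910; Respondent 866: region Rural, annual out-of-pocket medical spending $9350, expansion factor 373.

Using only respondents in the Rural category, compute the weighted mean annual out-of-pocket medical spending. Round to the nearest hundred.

Rural rows: 861, 862, 863, 866
Weighted sum = 9050×258 + 1050×912 + 13200×715 + 9350×373
  = 2334900 + 957600 + 9438000 + 3487550 = 16218050
Sum of weights = 2258
Weighted mean = 16218050 / 2258 = 7182.4845

7200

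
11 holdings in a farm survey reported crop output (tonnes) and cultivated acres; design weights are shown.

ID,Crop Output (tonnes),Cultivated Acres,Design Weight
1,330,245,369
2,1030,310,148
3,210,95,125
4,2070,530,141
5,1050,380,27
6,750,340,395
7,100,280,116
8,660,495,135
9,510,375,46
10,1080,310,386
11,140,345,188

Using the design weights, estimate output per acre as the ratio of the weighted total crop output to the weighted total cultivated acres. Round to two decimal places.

Σ wᵢ·y = 330×369 + 1030×148 + 210×125 + 2070×141 + 1050×27 + 750×395 + 100×116 + 660×135 + 510×46 + 1080×386 + 140×188
  = 121770 + 152440 + 26250 + 291870 + 28350 + 296250 + 11600 + 89100 + 23460 + 416880 + 26320 = 1484290
Σ wᵢ·x = 668525
Ratio = 1484290 / 668525 = 2.2202461

2.22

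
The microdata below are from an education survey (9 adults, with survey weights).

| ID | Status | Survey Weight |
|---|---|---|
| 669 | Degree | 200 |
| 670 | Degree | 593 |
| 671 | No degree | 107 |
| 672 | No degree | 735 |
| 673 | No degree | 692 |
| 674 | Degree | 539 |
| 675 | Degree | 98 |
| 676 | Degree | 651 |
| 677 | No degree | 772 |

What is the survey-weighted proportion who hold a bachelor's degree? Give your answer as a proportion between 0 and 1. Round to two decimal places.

Sum of weights for 'Degree' = 200 + 593 + 539 + 98 + 651 = 2081
Total weight = 200 + 593 + 107 + 735 + 692 + 539 + 98 + 651 + 772 = 4387
Weighted proportion = 2081 / 4387 = 0.47435605

0.47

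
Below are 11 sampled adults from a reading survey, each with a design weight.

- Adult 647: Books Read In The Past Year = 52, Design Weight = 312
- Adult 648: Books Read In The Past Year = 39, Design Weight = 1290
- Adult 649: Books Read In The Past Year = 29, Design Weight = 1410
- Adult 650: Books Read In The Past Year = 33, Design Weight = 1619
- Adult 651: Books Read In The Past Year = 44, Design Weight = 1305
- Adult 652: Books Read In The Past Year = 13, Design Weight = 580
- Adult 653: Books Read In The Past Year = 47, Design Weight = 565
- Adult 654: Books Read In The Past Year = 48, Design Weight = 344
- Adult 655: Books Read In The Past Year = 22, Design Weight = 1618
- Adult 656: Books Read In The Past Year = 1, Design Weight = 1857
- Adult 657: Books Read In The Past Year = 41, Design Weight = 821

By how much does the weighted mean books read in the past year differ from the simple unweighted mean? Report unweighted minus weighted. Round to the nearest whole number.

5

Unweighted sum = 52 + 39 + 29 + 33 + 44 + 13 + 47 + 48 + 22 + 1 + 41 = 369
Unweighted mean = 369 / 11 = 33.545455
Weighted sum = 52×312 + 39×1290 + 29×1410 + 33×1619 + 44×1305 + 13×580 + 47×565 + 48×344 + 22×1618 + 1×1857 + 41×821
  = 16224 + 50310 + 40890 + 53427 + 57420 + 7540 + 26555 + 16512 + 35596 + 1857 + 33661 = 339992
Sum of weights = 312 + 1290 + 1410 + 1619 + 1305 + 580 + 565 + 344 + 1618 + 1857 + 821 = 11721
Weighted mean = 339992 / 11721 = 29.007081
Difference (unweighted minus weighted) = 4.5383732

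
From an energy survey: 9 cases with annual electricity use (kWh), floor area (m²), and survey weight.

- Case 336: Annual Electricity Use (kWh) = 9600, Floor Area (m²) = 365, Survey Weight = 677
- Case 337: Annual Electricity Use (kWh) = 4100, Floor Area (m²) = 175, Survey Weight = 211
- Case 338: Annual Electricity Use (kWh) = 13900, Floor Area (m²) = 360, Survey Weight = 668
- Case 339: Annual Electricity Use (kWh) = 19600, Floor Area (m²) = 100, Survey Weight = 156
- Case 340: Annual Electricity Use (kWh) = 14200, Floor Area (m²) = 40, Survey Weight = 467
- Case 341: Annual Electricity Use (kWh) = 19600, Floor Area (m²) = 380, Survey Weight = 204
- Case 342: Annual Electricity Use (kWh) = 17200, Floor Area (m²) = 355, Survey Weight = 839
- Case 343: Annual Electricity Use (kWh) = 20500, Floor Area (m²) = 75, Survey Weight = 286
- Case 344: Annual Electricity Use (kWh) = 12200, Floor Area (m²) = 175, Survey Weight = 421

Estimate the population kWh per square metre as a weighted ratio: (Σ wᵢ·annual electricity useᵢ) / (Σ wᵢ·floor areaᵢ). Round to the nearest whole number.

Σ wᵢ·y = 55766900
Σ wᵢ·x = 365×677 + 175×211 + 360×668 + 100×156 + 40×467 + 380×204 + 355×839 + 75×286 + 175×421
  = 1029280
Ratio = 55766900 / 1029280 = 54.180495

54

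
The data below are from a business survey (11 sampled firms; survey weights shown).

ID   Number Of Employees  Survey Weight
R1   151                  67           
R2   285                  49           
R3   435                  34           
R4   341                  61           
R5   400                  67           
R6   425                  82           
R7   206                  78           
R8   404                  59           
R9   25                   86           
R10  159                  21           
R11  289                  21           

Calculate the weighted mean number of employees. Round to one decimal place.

276.5

Weighted sum = 151×67 + 285×49 + 435×34 + 341×61 + 400×67 + 425×82 + 206×78 + 404×59 + 25×86 + 159×21 + 289×21
  = 10117 + 13965 + 14790 + 20801 + 26800 + 34850 + 16068 + 23836 + 2150 + 3339 + 6069 = 172785
Sum of weights = 67 + 49 + 34 + 61 + 67 + 82 + 78 + 59 + 86 + 21 + 21 = 625
Weighted mean = 172785 / 625 = 276.456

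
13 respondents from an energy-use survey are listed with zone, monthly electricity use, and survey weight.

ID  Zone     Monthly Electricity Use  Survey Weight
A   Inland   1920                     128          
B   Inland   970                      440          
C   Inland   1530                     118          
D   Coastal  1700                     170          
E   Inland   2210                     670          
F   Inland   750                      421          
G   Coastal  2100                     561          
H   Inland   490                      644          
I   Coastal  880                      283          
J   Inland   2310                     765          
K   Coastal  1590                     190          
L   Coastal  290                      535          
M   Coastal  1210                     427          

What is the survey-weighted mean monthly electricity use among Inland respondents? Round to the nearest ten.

Inland rows: A, B, C, E, F, H, J
Weighted sum = 1920×128 + 970×440 + 1530×118 + 2210×670 + 750×421 + 490×644 + 2310×765
  = 245760 + 426800 + 180540 + 1480700 + 315750 + 315560 + 1767150 = 4732260
Sum of weights = 128 + 440 + 118 + 670 + 421 + 644 + 765 = 3186
Weighted mean = 4732260 / 3186 = 1485.3296

1490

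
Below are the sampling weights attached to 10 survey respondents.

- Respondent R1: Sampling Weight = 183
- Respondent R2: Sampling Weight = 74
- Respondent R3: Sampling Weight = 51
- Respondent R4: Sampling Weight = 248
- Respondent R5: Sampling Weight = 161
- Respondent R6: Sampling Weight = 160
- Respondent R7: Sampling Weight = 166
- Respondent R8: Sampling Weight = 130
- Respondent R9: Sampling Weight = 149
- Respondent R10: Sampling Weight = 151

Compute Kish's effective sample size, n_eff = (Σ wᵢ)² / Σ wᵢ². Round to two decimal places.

Σ wᵢ = 183 + 74 + 51 + 248 + 161 + 160 + 166 + 130 + 149 + 151 = 1473
Σ wᵢ² = 33489 + 5476 + 2601 + 61504 + 25921 + 25600 + 27556 + 16900 + 22201 + 22801 = 244049
n_eff = 1473² / 244049 = 2169729 / 244049 = 8.8905466

8.89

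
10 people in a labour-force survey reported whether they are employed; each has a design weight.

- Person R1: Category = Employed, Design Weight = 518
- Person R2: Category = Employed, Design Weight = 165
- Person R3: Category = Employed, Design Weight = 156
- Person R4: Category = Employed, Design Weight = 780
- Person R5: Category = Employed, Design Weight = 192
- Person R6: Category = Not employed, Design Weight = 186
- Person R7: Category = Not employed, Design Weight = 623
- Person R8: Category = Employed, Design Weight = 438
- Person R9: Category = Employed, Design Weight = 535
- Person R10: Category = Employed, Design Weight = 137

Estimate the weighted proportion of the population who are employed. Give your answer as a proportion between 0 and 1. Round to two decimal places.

0.78

Sum of weights for 'Employed' = 518 + 165 + 156 + 780 + 192 + 438 + 535 + 137 = 2921
Total weight = 518 + 165 + 156 + 780 + 192 + 186 + 623 + 438 + 535 + 137 = 3730
Weighted proportion = 2921 / 3730 = 0.78310992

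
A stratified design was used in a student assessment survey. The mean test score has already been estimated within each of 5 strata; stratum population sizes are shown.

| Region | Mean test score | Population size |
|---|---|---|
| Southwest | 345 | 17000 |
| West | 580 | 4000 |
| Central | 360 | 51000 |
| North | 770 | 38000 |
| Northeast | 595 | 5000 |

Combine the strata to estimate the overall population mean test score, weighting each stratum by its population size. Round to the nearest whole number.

511

Σ Nₕ·x̄ₕ = 345×17000 + 580×4000 + 360×51000 + 770×38000 + 595×5000
  = 58780000
Σ Nₕ = 17000 + 4000 + 51000 + 38000 + 5000 = 115000
Overall mean = 58780000 / 115000 = 511.13043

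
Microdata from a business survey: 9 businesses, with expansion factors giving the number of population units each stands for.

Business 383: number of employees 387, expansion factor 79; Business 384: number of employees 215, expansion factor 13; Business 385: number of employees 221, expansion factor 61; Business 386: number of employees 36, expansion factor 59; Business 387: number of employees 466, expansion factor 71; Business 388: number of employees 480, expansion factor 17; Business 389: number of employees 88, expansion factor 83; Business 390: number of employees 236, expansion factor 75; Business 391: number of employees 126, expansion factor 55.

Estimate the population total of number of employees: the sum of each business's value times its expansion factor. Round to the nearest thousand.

122000

Weighted total = 387×79 + 215×13 + 221×61 + 36×59 + 466×71 + 480×17 + 88×83 + 236×75 + 126×55
  = 122153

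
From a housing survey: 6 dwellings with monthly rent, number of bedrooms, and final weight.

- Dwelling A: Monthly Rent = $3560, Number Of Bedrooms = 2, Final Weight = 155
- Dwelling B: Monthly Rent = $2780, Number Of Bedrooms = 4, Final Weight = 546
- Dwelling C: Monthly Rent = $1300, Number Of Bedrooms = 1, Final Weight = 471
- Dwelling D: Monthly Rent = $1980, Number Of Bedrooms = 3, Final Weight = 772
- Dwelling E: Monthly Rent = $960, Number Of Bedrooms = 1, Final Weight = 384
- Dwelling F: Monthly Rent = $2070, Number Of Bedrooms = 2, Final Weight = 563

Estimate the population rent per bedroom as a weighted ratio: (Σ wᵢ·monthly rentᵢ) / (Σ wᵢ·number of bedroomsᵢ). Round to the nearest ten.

850

Σ wᵢ·y = 3560×155 + 2780×546 + 1300×471 + 1980×772 + 960×384 + 2070×563
  = 551800 + 1517880 + 612300 + 1528560 + 368640 + 1165410 = 5744590
Σ wᵢ·x = 2×155 + 4×546 + 1×471 + 3×772 + 1×384 + 2×563
  = 6791
Ratio = 5744590 / 6791 = 845.91224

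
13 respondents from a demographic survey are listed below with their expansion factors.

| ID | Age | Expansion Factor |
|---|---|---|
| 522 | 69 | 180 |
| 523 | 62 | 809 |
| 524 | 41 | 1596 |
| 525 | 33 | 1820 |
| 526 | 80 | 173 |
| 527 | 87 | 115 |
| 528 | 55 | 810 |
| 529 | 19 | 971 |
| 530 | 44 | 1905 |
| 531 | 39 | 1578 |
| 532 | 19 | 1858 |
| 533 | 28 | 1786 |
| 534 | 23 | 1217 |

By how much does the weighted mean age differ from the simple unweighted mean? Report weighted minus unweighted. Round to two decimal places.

-10.07

Unweighted sum = 599
Unweighted mean = 599 / 13 = 46.076923
Weighted sum = 533581
Sum of weights = 14818
Weighted mean = 533581 / 14818 = 36.008976
Difference (weighted minus unweighted) = -10.067948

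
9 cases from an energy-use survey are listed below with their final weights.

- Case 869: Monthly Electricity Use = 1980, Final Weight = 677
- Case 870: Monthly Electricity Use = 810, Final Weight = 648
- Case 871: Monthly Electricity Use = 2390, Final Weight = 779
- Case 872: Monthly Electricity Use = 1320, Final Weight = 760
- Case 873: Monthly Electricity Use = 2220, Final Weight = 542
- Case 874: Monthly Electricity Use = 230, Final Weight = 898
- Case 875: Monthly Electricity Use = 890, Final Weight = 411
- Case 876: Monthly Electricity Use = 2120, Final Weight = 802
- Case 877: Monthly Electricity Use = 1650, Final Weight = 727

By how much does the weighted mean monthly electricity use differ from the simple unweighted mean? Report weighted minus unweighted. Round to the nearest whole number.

Unweighted sum = 1980 + 810 + 2390 + 1320 + 2220 + 230 + 890 + 2120 + 1650 = 13610
Unweighted mean = 13610 / 9 = 1512.2222
Weighted sum = 1980×677 + 810×648 + 2390×779 + 1320×760 + 2220×542 + 230×898 + 890×411 + 2120×802 + 1650×727
  = 1340460 + 524880 + 1861810 + 1003200 + 1203240 + 206540 + 365790 + 1700240 + 1199550 = 9405710
Sum of weights = 6244
Weighted mean = 9405710 / 6244 = 1506.3597
Difference (weighted minus unweighted) = -5.8625169

-6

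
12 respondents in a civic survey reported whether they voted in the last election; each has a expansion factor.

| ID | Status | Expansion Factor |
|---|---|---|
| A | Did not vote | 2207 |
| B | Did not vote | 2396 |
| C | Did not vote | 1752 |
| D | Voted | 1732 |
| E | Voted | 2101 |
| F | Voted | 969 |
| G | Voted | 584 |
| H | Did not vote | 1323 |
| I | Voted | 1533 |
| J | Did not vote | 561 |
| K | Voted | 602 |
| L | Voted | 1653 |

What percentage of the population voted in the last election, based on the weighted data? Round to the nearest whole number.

Sum of weights for 'Voted' = 1732 + 2101 + 969 + 584 + 1533 + 602 + 1653 = 9174
Total weight = 2207 + 2396 + 1752 + 1732 + 2101 + 969 + 584 + 1323 + 1533 + 561 + 602 + 1653 = 17413
Weighted proportion = 9174 / 17413 = 0.52684776 → 52.684776%

53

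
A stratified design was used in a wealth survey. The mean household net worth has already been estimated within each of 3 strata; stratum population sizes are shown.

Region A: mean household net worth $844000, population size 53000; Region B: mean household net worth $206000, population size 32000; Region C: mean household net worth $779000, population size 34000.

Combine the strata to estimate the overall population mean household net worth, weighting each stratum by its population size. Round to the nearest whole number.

653866

Σ Nₕ·x̄ₕ = 844000×53000 + 206000×32000 + 779000×34000
  = 44732000000 + 6592000000 + 26486000000 = 77810000000
Σ Nₕ = 119000
Overall mean = 77810000000 / 119000 = 653865.55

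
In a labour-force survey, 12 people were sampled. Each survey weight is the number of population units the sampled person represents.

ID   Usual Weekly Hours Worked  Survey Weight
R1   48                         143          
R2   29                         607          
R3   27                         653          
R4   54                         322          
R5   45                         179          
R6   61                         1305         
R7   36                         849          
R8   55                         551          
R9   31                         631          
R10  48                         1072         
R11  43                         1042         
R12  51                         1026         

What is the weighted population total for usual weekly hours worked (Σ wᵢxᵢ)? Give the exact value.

376164

Weighted total = 48×143 + 29×607 + 27×653 + 54×322 + 45×179 + 61×1305 + 36×849 + 55×551 + 31×631 + 48×1072 + 43×1042 + 51×1026
  = 6864 + 17603 + 17631 + 17388 + 8055 + 79605 + 30564 + 30305 + 19561 + 51456 + 44806 + 52326 = 376164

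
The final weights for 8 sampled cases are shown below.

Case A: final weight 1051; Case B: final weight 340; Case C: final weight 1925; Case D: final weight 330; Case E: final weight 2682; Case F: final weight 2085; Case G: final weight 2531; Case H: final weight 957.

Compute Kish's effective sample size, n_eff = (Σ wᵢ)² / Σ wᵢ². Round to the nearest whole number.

6

Σ wᵢ = 11901
Σ wᵢ² = 1104601 + 115600 + 3705625 + 108900 + 7193124 + 4347225 + 6405961 + 915849 = 23896885
n_eff = 11901² / 23896885 = 141633801 / 23896885 = 5.9268729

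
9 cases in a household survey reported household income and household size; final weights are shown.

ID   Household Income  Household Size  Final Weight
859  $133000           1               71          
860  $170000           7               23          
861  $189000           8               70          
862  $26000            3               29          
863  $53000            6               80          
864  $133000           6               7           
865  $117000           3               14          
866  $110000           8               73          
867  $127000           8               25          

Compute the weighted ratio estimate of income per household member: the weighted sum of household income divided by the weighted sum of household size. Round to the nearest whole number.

Σ wᵢ·y = 45351000
Σ wᵢ·x = 1×71 + 7×23 + 8×70 + 3×29 + 6×80 + 6×7 + 3×14 + 8×73 + 8×25
  = 71 + 161 + 560 + 87 + 480 + 42 + 42 + 584 + 200 = 2227
Ratio = 45351000 / 2227 = 20364.167

20364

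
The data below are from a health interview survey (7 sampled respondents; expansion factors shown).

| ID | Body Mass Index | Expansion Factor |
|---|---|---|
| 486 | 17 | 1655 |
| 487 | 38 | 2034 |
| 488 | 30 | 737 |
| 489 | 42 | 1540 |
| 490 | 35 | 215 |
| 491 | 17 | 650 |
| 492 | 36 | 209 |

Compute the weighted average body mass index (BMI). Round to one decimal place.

Weighted sum = 17×1655 + 38×2034 + 30×737 + 42×1540 + 35×215 + 17×650 + 36×209
  = 218316
Sum of weights = 7040
Weighted mean = 218316 / 7040 = 31.010795

31.0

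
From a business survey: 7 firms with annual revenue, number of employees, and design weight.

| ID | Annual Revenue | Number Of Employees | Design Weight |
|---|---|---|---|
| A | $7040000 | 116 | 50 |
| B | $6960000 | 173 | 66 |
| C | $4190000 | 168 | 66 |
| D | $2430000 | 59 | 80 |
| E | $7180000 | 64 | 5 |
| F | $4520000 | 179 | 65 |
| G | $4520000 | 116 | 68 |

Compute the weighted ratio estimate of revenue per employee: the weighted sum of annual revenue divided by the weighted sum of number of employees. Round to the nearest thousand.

36000

Σ wᵢ·y = 1919360000
Σ wᵢ·x = 116×50 + 173×66 + 168×66 + 59×80 + 64×5 + 179×65 + 116×68
  = 5800 + 11418 + 11088 + 4720 + 320 + 11635 + 7888 = 52869
Ratio = 1919360000 / 52869 = 36304.072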